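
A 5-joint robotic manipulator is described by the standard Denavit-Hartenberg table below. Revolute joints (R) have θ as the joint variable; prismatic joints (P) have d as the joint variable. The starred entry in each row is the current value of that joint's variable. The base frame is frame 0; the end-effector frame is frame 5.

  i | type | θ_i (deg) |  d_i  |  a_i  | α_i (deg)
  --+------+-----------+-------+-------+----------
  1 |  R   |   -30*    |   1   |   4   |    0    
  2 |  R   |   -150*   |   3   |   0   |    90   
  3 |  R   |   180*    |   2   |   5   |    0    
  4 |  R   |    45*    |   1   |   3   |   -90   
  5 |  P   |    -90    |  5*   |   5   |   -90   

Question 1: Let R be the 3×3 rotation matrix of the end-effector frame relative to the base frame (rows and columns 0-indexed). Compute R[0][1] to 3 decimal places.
End-effector y-axis (col 1 of R) = (0.7071,-0.0000,0.7071)
R[0][1] = 0.7071

0.707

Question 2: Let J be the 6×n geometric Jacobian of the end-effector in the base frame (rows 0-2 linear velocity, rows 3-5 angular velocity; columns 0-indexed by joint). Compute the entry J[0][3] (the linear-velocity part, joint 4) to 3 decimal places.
-5.657

axis z_3 = (0.0000,1.0000,0.0000); lever o_n−o_3 = (-1.4142,6.0000,-5.6569)
cross product → J_v[:, 3] = (-5.6569,-0.0000,1.4142)
J_ω[:, 3] = z_3
entry J[0][3] = -5.6569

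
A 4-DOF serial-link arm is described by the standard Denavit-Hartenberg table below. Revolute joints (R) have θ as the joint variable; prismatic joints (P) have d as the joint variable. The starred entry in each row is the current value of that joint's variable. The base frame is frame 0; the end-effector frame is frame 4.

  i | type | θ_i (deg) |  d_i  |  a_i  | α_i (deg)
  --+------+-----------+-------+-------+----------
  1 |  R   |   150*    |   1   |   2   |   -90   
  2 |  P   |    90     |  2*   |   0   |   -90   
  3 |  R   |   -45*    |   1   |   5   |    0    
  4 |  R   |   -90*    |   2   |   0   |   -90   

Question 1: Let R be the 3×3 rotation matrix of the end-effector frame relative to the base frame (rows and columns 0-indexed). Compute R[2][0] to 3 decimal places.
0.707

End-effector x-axis (col 0 of R) = (-0.3536,-0.6124,0.7071)
R[2][0] = 0.7071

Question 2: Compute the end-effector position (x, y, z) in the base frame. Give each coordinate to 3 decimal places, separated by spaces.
after link 1: o_1 = (-1.7321, 1.0000, 1.0000)
after link 2: o_2 = (-2.7321, -0.7321, 1.0000)
after link 3: o_3 = (-3.6338, -4.2939, -2.5355)
after link 4: o_4 = (-1.9017, -5.2939, -2.5355)

-1.902 -5.294 -2.536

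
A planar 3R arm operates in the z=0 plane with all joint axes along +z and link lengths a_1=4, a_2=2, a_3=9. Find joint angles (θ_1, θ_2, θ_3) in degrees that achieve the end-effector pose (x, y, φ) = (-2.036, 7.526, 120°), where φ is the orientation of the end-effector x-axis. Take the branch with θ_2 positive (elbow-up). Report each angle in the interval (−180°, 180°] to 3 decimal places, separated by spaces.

-30.005 150.003 0.003

wrist centre = target − a_3·(cos φ, sin φ) = (2.4640, -0.2682)
cos θ_2 = (6.1432−4²−2²)/(2·4·2) = -0.8660; θ_2 = 150.0025° (elbow-up)
β = atan2(-0.2682,2.4640) = -6.2127°; ψ = atan2(0.9999,2.2679) = 23.7928°
θ_1 = β − ψ = -30.0055°
θ_3 = φ − θ_1 − θ_2 = 0.0030° (wrapped to (-180°,180°])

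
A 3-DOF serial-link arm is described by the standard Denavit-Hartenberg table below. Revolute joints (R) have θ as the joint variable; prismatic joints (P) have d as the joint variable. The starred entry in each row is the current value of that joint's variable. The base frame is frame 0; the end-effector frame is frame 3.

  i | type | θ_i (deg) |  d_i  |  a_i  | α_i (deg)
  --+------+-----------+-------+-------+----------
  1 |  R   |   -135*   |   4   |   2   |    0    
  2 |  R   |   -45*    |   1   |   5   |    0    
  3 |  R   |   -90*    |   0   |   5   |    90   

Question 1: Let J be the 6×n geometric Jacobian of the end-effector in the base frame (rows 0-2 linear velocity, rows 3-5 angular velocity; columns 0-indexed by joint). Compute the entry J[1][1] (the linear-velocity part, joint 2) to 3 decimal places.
-5.000

axis z_1 = (0.0000,0.0000,1.0000); lever o_n−o_1 = (-5.0000,5.0000,1.0000)
cross product → J_v[:, 1] = (-5.0000,-5.0000,0.0000)
J_ω[:, 1] = z_1
entry J[1][1] = -5.0000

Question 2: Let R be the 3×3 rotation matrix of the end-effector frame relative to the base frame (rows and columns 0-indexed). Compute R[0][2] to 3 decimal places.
End-effector z-axis (col 2 of R) = (1.0000,0.0000,0.0000)
R[0][2] = 1.0000

1.000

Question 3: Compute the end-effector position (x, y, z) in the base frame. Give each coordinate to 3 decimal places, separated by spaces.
-6.414 3.586 5.000

after link 1: o_1 = (-1.4142, -1.4142, 4.0000)
after link 2: o_2 = (-6.4142, -1.4142, 5.0000)
after link 3: o_3 = (-6.4142, 3.5858, 5.0000)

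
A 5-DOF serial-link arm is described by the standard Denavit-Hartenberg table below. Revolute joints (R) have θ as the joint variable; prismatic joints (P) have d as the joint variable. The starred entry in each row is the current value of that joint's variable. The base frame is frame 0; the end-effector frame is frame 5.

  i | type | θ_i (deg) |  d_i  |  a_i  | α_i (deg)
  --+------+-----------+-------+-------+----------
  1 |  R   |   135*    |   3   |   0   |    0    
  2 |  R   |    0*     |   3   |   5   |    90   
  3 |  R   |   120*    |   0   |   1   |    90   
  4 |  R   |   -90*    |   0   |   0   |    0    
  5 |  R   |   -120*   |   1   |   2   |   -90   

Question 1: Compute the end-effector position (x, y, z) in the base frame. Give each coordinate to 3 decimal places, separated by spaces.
after link 1: o_1 = (0.0000, 0.0000, 3.0000)
after link 2: o_2 = (-3.5355, 3.5355, 6.0000)
after link 3: o_3 = (-3.1820, 3.1820, 6.8660)
after link 4: o_4 = (-3.1820, 3.1820, 6.8660)
after link 5: o_5 = (-3.6996, 5.1138, 5.8660)

-3.700 5.114 5.866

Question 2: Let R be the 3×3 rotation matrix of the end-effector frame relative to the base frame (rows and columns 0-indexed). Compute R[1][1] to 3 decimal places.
-0.612

End-effector y-axis (col 1 of R) = (0.6124,-0.6124,-0.5000)
R[1][1] = -0.6124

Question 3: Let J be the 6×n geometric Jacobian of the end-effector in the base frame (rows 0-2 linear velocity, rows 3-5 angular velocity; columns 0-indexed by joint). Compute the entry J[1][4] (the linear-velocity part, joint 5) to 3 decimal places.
axis z_4 = (-0.6124,0.6124,0.5000); lever o_n−o_4 = (-0.5176,1.9319,-1.0000)
cross product → J_v[:, 4] = (-1.5783,-0.8712,-0.8660)
J_ω[:, 4] = z_4
entry J[1][4] = -0.8712

-0.871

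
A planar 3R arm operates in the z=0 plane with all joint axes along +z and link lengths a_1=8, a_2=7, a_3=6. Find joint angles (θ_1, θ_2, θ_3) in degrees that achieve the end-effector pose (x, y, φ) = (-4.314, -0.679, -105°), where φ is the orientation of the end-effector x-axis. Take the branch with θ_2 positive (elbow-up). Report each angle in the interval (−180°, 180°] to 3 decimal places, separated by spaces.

59.996 135.001 60.003

wrist centre = target − a_3·(cos φ, sin φ) = (-2.7611, 5.1166)
cos θ_2 = (33.8027−8²−7²)/(2·8·7) = -0.7071; θ_2 = 135.0009° (elbow-up)
β = atan2(5.1166,-2.7611) = 118.3530°; ψ = atan2(4.9497,3.0502) = 58.3571°
θ_1 = β − ψ = 59.9959°
θ_3 = φ − θ_1 − θ_2 = 60.0031° (wrapped to (-180°,180°])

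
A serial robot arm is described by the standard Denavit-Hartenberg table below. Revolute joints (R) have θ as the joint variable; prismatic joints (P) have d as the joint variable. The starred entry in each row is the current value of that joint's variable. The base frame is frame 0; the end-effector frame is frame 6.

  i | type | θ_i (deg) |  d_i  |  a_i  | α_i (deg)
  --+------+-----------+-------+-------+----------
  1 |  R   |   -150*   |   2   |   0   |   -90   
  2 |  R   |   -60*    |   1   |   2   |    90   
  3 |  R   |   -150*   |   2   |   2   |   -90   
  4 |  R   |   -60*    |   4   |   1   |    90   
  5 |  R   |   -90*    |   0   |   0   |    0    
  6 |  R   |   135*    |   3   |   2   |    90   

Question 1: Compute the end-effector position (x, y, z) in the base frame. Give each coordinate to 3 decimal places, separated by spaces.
0.387 4.834 8.415

after link 1: o_1 = (0.0000, 0.0000, 2.0000)
after link 2: o_2 = (-0.3660, -1.3660, 3.7321)
after link 3: o_3 = (1.3840, 0.7990, 3.2321)
after link 4: o_4 = (-0.5021, 3.9988, 5.0221)
after link 5: o_5 = (-0.5021, 3.9988, 5.0221)
after link 6: o_6 = (0.3865, 4.8343, 8.4151)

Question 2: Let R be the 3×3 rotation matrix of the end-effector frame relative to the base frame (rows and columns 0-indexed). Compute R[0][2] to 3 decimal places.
End-effector z-axis (col 2 of R) = (0.9628,0.0529,-0.2652)
R[0][2] = 0.9628

0.963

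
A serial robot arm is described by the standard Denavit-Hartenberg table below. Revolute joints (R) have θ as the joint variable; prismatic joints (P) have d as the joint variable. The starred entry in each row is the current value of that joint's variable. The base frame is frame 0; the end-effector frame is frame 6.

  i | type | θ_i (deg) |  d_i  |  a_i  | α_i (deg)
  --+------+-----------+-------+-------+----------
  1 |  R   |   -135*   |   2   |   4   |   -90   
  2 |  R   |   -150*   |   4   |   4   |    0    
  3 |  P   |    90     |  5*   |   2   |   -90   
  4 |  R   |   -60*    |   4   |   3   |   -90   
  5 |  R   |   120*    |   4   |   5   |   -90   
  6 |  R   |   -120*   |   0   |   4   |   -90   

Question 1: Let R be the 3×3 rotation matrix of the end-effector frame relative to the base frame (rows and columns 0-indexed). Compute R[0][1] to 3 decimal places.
0.683

End-effector y-axis (col 1 of R) = (0.6834,-0.3772,0.6250)
R[0][1] = 0.6834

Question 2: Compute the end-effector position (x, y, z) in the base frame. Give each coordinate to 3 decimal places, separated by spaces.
after link 1: o_1 = (-2.8284, -2.8284, 2.0000)
after link 2: o_2 = (2.4495, -3.2074, 4.0000)
after link 3: o_3 = (5.2779, -7.4500, 5.7321)
after link 4: o_4 = (4.1352, -12.2669, 5.0311)
after link 5: o_5 = (3.0589, -7.4530, 9.1136)
after link 6: o_6 = (0.1484, -9.1387, 11.2787)

0.148 -9.139 11.279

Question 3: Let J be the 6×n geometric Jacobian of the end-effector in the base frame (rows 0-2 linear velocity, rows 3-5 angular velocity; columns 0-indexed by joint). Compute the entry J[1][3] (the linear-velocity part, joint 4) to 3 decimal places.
5.961

axis z_3 = (-0.6124,-0.6124,-0.5000); lever o_n−o_3 = (-5.1295,-1.6887,5.5466)
cross product → J_v[:, 3] = (-4.2409,5.9613,-2.1071)
J_ω[:, 3] = z_3
entry J[1][3] = 5.9613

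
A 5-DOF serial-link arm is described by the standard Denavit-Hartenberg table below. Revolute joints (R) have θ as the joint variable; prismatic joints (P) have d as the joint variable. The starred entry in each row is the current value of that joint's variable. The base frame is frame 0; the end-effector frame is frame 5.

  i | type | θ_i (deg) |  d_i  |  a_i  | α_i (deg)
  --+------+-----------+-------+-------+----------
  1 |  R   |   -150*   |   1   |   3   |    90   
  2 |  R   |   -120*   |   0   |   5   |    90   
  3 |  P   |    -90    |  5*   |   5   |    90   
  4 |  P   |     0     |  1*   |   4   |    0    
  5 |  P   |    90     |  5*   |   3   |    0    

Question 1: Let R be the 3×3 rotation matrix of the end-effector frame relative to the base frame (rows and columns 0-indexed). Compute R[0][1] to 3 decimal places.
End-effector y-axis (col 1 of R) = (-0.5000,0.8660,0.0000)
R[0][1] = -0.5000

-0.500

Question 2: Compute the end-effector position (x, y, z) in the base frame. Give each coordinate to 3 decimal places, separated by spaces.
7.469 -6.080 5.866

after link 1: o_1 = (-2.5981, -1.5000, 1.0000)
after link 2: o_2 = (-0.4330, -0.2500, -3.3301)
after link 3: o_3 = (5.8170, -2.4151, -0.8301)
after link 4: o_4 = (7.3840, -6.1292, 0.0359)
after link 5: o_5 = (7.4689, -6.0801, 5.8660)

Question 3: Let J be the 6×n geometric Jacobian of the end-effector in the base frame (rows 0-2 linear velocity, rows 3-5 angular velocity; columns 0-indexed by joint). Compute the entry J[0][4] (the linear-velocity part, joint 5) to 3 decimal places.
-0.433

prismatic axis z_4 = (-0.4330,-0.2500,0.8660)
J_v[:, 4] = z_4; J_ω[:, 4] = (0,0,0)
entry J[0][4] = -0.4330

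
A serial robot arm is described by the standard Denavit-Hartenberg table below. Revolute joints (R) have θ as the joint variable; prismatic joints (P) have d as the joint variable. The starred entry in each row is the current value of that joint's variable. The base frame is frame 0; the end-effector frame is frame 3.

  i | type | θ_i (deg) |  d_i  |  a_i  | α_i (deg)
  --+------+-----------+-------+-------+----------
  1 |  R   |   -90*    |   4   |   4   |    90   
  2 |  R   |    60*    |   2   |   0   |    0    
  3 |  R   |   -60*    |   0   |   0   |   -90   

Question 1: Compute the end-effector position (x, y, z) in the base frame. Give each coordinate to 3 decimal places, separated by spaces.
-2.000 -4.000 4.000

after link 1: o_1 = (0.0000, -4.0000, 4.0000)
after link 2: o_2 = (-2.0000, -4.0000, 4.0000)
after link 3: o_3 = (-2.0000, -4.0000, 4.0000)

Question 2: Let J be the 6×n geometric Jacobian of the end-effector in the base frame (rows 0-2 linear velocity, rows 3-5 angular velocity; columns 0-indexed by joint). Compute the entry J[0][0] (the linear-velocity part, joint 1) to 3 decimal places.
4.000

axis z_0 = ẑ; lever o_n−o_0 = (-2.0000,-4.0000,4.0000)
cross product → J_v[:, 0] = (4.0000,-2.0000,0.0000)
J_ω[:, 0] = z_0
entry J[0][0] = 4.0000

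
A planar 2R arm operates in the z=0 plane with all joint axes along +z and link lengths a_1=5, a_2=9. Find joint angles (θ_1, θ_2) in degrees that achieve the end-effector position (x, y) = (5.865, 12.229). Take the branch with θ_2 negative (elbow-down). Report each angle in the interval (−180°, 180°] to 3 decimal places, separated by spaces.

83.752 -29.994

cos θ_2 = (183.9467−5²−9²)/(2·5·9) = 0.8661; θ_2 = -29.9944° (elbow-down)
β = atan2(12.2290,5.8650) = 64.3777°; ψ = atan2(-4.4992,12.7947) = -19.3742°
θ_1 = β − ψ = 83.7519°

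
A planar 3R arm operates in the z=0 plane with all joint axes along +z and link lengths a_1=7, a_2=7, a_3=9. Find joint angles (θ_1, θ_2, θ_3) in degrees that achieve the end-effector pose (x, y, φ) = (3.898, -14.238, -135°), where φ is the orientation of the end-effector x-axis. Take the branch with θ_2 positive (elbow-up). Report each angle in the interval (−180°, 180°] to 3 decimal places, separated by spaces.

wrist centre = target − a_3·(cos φ, sin φ) = (10.2620, -7.8740)
cos θ_2 = (167.3083−7²−7²)/(2·7·7) = 0.7072; θ_2 = 44.9902° (elbow-up)
β = atan2(-7.8740,10.2620) = -37.4992°; ψ = atan2(4.9489,11.9506) = 22.4951°
θ_1 = β − ψ = -59.9942°
θ_3 = φ − θ_1 − θ_2 = -119.9959° (wrapped to (-180°,180°])

-59.994 44.990 -119.996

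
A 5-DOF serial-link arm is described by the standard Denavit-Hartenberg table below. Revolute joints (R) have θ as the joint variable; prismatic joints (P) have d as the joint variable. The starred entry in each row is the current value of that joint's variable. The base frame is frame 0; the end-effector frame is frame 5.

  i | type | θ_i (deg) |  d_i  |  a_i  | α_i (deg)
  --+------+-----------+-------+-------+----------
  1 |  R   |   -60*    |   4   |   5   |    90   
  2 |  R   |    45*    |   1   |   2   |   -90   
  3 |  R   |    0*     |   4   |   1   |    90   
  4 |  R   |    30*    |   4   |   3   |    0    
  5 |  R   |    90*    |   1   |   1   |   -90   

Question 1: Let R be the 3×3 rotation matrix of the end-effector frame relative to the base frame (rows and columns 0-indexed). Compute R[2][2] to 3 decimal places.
-0.966

End-effector z-axis (col 2 of R) = (-0.1294,0.2241,-0.9659)
R[2][2] = -0.9659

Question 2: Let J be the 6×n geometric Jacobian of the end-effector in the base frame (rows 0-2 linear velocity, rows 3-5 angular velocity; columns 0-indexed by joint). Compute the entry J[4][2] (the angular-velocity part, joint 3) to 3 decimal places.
0.612

axis z_2 = (-0.3536,0.6124,0.7071); lever o_n−o_2 = (-5.4855,-0.4988,6.6921)
cross product → J_v[:, 2] = (4.4508,-1.5128,3.5355)
J_ω[:, 2] = z_2
entry J[4][2] = 0.6124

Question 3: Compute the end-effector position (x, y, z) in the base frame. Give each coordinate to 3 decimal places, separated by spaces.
-3.144 -6.554 12.106

after link 1: o_1 = (2.5000, -4.3301, 4.0000)
after link 2: o_2 = (2.3411, -6.0549, 5.4142)
after link 3: o_3 = (1.2804, -4.2178, 8.9497)
after link 4: o_4 = (-1.7955, -6.8902, 11.8475)
after link 5: o_5 = (-3.1444, -6.5537, 12.1063)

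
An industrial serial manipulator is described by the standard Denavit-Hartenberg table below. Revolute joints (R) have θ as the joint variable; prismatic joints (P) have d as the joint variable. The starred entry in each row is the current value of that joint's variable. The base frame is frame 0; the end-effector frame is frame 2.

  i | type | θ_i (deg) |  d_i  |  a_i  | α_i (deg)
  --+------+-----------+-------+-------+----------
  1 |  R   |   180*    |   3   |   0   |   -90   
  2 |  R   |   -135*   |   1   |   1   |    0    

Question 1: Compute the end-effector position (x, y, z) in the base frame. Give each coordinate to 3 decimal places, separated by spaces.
0.707 -1.000 3.707

after link 1: o_1 = (0.0000, 0.0000, 3.0000)
after link 2: o_2 = (0.7071, -1.0000, 3.7071)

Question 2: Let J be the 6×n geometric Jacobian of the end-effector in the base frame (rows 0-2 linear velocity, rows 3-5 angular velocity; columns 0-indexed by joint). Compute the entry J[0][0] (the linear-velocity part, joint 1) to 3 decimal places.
1.000

axis z_0 = ẑ; lever o_n−o_0 = (0.7071,-1.0000,3.7071)
cross product → J_v[:, 0] = (1.0000,0.7071,-0.0000)
J_ω[:, 0] = z_0
entry J[0][0] = 1.0000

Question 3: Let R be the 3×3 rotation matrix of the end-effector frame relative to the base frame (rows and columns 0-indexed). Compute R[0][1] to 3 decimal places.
End-effector y-axis (col 1 of R) = (-0.7071,0.0000,0.7071)
R[0][1] = -0.7071

-0.707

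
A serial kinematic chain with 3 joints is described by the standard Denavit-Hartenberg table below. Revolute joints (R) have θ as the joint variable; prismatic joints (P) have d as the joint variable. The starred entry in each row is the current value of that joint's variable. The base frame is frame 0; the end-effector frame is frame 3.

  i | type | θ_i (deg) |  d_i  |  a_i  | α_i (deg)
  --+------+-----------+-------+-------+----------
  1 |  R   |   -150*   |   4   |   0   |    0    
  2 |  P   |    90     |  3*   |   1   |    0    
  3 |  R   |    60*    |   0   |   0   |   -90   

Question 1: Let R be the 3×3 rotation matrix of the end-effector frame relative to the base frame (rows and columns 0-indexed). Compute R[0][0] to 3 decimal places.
End-effector x-axis (col 0 of R) = (1.0000,-0.0000,0.0000)
R[0][0] = 1.0000

1.000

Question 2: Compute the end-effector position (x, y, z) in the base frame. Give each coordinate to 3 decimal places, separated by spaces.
after link 1: o_1 = (0.0000, 0.0000, 4.0000)
after link 2: o_2 = (0.5000, -0.8660, 7.0000)
after link 3: o_3 = (0.5000, -0.8660, 7.0000)

0.500 -0.866 7.000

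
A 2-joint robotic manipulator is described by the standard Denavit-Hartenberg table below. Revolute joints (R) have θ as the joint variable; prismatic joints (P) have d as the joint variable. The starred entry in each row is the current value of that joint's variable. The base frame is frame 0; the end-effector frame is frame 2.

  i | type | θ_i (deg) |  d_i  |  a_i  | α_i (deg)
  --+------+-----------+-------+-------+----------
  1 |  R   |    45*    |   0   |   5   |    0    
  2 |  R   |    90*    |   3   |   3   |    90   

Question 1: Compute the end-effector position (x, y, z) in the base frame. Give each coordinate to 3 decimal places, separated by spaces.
after link 1: o_1 = (3.5355, 3.5355, 0.0000)
after link 2: o_2 = (1.4142, 5.6569, 3.0000)

1.414 5.657 3.000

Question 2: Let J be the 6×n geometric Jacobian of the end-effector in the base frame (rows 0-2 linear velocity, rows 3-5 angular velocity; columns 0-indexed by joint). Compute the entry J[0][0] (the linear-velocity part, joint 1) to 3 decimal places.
axis z_0 = ẑ; lever o_n−o_0 = (1.4142,5.6569,3.0000)
cross product → J_v[:, 0] = (-5.6569,1.4142,0.0000)
J_ω[:, 0] = z_0
entry J[0][0] = -5.6569

-5.657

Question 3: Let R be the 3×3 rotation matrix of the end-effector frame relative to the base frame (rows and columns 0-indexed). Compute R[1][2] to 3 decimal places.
End-effector z-axis (col 2 of R) = (0.7071,0.7071,0.0000)
R[1][2] = 0.7071

0.707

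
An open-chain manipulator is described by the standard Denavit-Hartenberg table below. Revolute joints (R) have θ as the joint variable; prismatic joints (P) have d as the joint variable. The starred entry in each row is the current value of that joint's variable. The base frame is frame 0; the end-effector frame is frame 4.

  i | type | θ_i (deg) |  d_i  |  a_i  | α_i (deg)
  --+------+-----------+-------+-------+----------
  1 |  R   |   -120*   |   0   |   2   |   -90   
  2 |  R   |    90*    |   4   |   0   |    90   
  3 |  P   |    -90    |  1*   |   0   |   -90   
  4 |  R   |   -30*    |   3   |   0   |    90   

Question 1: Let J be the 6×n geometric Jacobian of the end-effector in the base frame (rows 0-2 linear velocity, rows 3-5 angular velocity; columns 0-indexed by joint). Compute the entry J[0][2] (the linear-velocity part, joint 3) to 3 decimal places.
-0.500

prismatic axis z_2 = (-0.5000,-0.8660,0.0000)
J_v[:, 2] = z_2; J_ω[:, 2] = (0,0,0)
entry J[0][2] = -0.5000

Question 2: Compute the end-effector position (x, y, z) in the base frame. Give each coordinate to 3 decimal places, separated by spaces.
after link 1: o_1 = (-1.0000, -1.7321, 0.0000)
after link 2: o_2 = (2.4641, -3.7321, 0.0000)
after link 3: o_3 = (1.9641, -4.5981, 0.0000)
after link 4: o_4 = (1.9641, -4.5981, -3.0000)

1.964 -4.598 -3.000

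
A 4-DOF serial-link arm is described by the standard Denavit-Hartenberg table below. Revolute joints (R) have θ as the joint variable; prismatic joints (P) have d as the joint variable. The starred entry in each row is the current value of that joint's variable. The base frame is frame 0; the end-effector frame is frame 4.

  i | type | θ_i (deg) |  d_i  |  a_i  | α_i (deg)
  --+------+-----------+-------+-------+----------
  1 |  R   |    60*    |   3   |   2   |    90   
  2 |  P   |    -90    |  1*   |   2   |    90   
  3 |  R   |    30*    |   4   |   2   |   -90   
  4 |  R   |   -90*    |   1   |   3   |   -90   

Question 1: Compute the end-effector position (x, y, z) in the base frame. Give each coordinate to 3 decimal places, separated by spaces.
after link 1: o_1 = (1.0000, 1.7321, 3.0000)
after link 2: o_2 = (1.8660, 1.2321, 1.0000)
after link 3: o_3 = (0.7321, -2.7321, -0.7321)
after link 4: o_4 = (-0.0179, -5.7631, -0.2321)

-0.018 -5.763 -0.232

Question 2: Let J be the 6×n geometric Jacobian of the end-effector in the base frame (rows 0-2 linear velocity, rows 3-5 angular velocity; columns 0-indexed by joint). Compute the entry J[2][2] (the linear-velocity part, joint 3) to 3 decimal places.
axis z_2 = (-0.5000,-0.8660,-0.0000); lever o_n−o_2 = (-1.8840,-6.9952,-1.2321)
cross product → J_v[:, 2] = (1.0670,-0.6160,1.8660)
J_ω[:, 2] = z_2
entry J[2][2] = 1.8660

1.866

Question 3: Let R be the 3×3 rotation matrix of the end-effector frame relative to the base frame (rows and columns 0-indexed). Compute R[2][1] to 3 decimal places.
End-effector y-axis (col 1 of R) = (-0.7500,0.4330,-0.5000)
R[2][1] = -0.5000

-0.500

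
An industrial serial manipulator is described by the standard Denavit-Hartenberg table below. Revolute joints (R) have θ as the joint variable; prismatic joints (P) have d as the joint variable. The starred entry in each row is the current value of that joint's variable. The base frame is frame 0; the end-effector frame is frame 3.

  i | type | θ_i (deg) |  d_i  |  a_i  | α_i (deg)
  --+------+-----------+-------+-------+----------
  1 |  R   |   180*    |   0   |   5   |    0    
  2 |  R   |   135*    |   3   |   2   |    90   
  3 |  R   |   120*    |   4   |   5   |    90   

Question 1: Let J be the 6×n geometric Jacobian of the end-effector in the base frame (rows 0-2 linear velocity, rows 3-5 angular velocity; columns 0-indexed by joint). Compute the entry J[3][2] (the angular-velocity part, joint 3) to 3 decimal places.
-0.707

axis z_2 = (-0.7071,-0.7071,0.0000); lever o_n−o_2 = (-4.5962,-1.0607,4.3301)
cross product → J_v[:, 2] = (-3.0619,3.0619,-2.5000)
J_ω[:, 2] = z_2
entry J[3][2] = -0.7071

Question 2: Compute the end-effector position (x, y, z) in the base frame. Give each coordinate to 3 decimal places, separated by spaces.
after link 1: o_1 = (-5.0000, 0.0000, 0.0000)
after link 2: o_2 = (-3.5858, -1.4142, 3.0000)
after link 3: o_3 = (-8.1820, -2.4749, 7.3301)

-8.182 -2.475 7.330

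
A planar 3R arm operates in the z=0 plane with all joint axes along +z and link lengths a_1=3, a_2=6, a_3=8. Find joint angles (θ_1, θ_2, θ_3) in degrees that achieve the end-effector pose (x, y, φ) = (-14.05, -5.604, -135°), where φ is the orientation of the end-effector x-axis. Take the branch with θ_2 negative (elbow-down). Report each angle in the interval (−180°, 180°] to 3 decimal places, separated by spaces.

-149.987 -45.018 60.005

wrist centre = target − a_3·(cos φ, sin φ) = (-8.3931, 0.0529)
cos θ_2 = (70.4477−3²−6²)/(2·3·6) = 0.7069; θ_2 = -45.0184° (elbow-down)
β = atan2(0.0529,-8.3931) = 179.6392°; ψ = atan2(-4.2440,7.2413) = -30.3739°
θ_1 = β − ψ = 210.0131°
θ_3 = φ − θ_1 − θ_2 = 60.0053° (wrapped to (-180°,180°])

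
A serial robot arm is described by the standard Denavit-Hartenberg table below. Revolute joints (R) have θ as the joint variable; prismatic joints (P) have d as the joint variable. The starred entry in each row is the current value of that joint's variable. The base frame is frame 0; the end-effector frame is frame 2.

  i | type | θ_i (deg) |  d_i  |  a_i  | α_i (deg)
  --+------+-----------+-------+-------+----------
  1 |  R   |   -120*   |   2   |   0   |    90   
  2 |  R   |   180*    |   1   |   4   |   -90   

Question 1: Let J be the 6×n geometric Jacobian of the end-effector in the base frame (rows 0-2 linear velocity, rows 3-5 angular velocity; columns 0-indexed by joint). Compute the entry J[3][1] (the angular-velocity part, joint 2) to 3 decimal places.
axis z_1 = (-0.8660,0.5000,0.0000); lever o_n−o_1 = (1.1340,3.9641,0.0000)
cross product → J_v[:, 1] = (-0.0000,0.0000,-4.0000)
J_ω[:, 1] = z_1
entry J[3][1] = -0.8660

-0.866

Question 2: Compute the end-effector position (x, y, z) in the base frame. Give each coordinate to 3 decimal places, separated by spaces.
after link 1: o_1 = (0.0000, 0.0000, 2.0000)
after link 2: o_2 = (1.1340, 3.9641, 2.0000)

1.134 3.964 2.000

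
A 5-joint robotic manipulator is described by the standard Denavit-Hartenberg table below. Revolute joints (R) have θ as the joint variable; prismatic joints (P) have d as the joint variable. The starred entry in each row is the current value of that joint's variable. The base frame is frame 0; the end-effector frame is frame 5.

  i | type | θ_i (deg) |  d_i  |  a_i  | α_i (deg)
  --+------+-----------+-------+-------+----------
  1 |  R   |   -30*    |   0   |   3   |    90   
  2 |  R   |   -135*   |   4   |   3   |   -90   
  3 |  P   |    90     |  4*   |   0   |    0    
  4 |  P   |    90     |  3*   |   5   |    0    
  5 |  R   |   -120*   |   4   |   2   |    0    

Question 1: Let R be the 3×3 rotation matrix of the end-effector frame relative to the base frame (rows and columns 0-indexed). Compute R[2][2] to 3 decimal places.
End-effector z-axis (col 2 of R) = (0.6124,-0.3536,-0.7071)
R[2][2] = -0.7071

-0.707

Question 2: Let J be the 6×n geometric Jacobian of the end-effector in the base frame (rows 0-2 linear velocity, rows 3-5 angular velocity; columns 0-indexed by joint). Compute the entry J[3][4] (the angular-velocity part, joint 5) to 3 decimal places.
axis z_4 = (0.6124,-0.3536,-0.7071); lever o_n−o_4 = (2.7031,0.4393,-3.5355)
cross product → J_v[:, 4] = (1.5607,0.2537,1.2247)
J_ω[:, 4] = z_4
entry J[3][4] = 0.6124

0.612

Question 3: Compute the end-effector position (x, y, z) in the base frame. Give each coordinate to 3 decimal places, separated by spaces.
8.813 -7.707 -7.071

after link 1: o_1 = (2.5981, -1.5000, 0.0000)
after link 2: o_2 = (-1.2390, -3.9034, -2.1213)
after link 3: o_3 = (1.2104, -5.3177, -4.9497)
after link 4: o_4 = (6.1094, -8.1461, -3.5355)
after link 5: o_5 = (8.8126, -7.7067, -7.0711)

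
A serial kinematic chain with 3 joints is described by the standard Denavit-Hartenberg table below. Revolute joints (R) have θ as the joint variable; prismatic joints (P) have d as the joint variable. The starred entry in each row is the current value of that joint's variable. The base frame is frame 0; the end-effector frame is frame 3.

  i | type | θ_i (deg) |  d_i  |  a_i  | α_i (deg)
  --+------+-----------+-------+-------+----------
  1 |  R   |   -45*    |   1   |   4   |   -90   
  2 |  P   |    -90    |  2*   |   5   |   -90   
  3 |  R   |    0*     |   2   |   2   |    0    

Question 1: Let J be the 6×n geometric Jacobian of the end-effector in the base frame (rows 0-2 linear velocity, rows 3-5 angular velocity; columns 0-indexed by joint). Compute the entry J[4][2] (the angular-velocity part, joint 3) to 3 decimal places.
axis z_2 = (0.7071,-0.7071,-0.0000); lever o_n−o_2 = (1.4142,-1.4142,2.0000)
cross product → J_v[:, 2] = (-1.4142,-1.4142,-0.0000)
J_ω[:, 2] = z_2
entry J[4][2] = -0.7071

-0.707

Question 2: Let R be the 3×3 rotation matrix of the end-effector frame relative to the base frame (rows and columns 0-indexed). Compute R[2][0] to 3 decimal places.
End-effector x-axis (col 0 of R) = (0.0000,-0.0000,1.0000)
R[2][0] = 1.0000

1.000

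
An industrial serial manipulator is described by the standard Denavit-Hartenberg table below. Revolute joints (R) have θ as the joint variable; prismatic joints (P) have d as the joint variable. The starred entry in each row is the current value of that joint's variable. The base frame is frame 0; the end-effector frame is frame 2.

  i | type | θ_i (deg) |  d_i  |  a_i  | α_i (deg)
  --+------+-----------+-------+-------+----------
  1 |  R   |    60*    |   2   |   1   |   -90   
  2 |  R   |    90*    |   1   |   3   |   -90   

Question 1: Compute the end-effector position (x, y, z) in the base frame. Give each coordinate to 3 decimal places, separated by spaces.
-0.366 1.366 -1.000

after link 1: o_1 = (0.5000, 0.8660, 2.0000)
after link 2: o_2 = (-0.3660, 1.3660, -1.0000)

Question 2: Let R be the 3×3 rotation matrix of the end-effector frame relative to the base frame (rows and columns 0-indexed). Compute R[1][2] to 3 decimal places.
End-effector z-axis (col 2 of R) = (-0.5000,-0.8660,-0.0000)
R[1][2] = -0.8660

-0.866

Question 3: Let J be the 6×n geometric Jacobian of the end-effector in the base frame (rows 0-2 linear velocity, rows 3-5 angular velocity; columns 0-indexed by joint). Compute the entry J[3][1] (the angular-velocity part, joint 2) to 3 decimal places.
axis z_1 = (-0.8660,0.5000,0.0000); lever o_n−o_1 = (-0.8660,0.5000,-3.0000)
cross product → J_v[:, 1] = (-1.5000,-2.5981,-0.0000)
J_ω[:, 1] = z_1
entry J[3][1] = -0.8660

-0.866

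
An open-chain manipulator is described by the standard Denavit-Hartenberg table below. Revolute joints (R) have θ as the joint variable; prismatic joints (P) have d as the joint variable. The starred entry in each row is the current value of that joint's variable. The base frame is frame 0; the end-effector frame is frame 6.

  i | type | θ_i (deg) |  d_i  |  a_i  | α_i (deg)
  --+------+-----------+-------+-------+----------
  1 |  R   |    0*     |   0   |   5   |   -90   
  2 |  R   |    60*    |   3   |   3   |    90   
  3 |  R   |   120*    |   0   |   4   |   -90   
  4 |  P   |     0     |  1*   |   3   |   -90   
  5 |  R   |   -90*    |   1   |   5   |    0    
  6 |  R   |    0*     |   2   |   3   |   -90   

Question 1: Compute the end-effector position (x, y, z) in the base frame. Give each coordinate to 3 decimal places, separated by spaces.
-1.745 4.562 5.683

after link 1: o_1 = (5.0000, 0.0000, 0.0000)
after link 2: o_2 = (6.5000, 3.0000, -2.5981)
after link 3: o_3 = (5.5000, 6.4641, -0.8660)
after link 4: o_4 = (4.3170, 8.5622, 1.1830)
after link 5: o_5 = (1.2859, 6.0622, 4.4330)
after link 6: o_6 = (-1.7452, 4.5622, 5.6830)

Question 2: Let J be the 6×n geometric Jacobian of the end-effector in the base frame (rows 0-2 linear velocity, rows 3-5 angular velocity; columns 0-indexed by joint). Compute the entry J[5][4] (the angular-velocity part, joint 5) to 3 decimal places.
-0.500

axis z_4 = (-0.8660,-0.0000,-0.5000); lever o_n−o_4 = (-6.0622,-4.0000,4.5000)
cross product → J_v[:, 4] = (-2.0000,6.9282,3.4641)
J_ω[:, 4] = z_4
entry J[5][4] = -0.5000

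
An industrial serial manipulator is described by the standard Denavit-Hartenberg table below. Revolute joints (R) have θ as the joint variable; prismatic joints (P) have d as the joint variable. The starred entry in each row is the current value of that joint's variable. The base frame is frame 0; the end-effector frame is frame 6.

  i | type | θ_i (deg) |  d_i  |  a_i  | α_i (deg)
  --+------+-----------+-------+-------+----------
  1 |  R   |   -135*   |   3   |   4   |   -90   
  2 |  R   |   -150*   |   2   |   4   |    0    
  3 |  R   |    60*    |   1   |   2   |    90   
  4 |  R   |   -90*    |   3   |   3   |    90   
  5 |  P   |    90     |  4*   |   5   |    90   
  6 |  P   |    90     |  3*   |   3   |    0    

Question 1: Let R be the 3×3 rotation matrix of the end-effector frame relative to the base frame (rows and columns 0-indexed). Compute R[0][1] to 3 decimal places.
-0.707

End-effector y-axis (col 1 of R) = (-0.7071,-0.7071,0.0000)
R[0][1] = -0.7071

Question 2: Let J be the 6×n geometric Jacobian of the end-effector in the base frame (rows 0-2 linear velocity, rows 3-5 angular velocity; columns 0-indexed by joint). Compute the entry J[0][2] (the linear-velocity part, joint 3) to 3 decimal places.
axis z_2 = (0.7071,-0.7071,0.0000); lever o_n−o_2 = (2.1213,9.1924,-5.0000)
cross product → J_v[:, 2] = (3.5355,3.5355,8.0000)
J_ω[:, 2] = z_2
entry J[0][2] = 3.5355

3.536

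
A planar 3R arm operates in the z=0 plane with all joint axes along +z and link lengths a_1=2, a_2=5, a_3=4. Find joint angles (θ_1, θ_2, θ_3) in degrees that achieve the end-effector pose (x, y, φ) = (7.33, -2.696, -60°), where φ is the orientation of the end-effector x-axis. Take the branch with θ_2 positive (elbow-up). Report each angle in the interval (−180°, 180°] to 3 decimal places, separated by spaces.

wrist centre = target − a_3·(cos φ, sin φ) = (5.3300, 0.7681)
cos θ_2 = (28.9989−2²−5²)/(2·2·5) = -0.0001; θ_2 = 90.0032° (elbow-up)
β = atan2(0.7681,5.3300) = 8.2004°; ψ = atan2(5.0000,1.9997) = 68.2014°
θ_1 = β − ψ = -60.0010°
θ_3 = φ − θ_1 − θ_2 = -90.0022° (wrapped to (-180°,180°])

-60.001 90.003 -90.002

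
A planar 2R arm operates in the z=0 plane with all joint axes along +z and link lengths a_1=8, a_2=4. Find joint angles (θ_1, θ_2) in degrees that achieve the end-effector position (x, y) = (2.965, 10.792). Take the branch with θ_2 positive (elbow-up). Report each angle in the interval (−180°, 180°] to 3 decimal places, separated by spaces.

60.000 44.995

cos θ_2 = (125.2585−8²−4²)/(2·8·4) = 0.7072; θ_2 = 44.9954° (elbow-up)
β = atan2(10.7920,2.9650) = 74.6376°; ψ = atan2(2.8282,10.8287) = 14.6374°
θ_1 = β − ψ = 60.0002°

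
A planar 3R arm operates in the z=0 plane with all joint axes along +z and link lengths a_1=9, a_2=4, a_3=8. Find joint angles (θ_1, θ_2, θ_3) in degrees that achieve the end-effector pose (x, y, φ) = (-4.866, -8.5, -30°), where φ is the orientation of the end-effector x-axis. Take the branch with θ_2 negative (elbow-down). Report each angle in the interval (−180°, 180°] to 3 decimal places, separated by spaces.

-150.000 -30.001 150.001

wrist centre = target − a_3·(cos φ, sin φ) = (-11.7942, -4.5000)
cos θ_2 = (159.3532−9²−4²)/(2·9·4) = 0.8660; θ_2 = -30.0010° (elbow-down)
β = atan2(-4.5000,-11.7942) = -159.1160°; ψ = atan2(-2.0001,12.4641) = -9.1163°
θ_1 = β − ψ = -149.9997°
θ_3 = φ − θ_1 − θ_2 = 150.0006° (wrapped to (-180°,180°])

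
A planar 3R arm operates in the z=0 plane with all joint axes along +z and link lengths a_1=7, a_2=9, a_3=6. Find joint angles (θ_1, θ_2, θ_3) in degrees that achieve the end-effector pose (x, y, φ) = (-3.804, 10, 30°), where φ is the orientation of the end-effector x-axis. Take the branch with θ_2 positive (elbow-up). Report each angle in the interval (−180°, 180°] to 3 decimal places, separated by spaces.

90.001 89.999 -150.000

wrist centre = target − a_3·(cos φ, sin φ) = (-9.0002, 7.0000)
cos θ_2 = (130.0027−7²−9²)/(2·7·9) = 0.0000; θ_2 = 89.9988° (elbow-up)
β = atan2(7.0000,-9.0002) = 142.1255°; ψ = atan2(9.0000,7.0002) = 52.1242°
θ_1 = β − ψ = 90.0012°
θ_3 = φ − θ_1 − θ_2 = -150.0000° (wrapped to (-180°,180°])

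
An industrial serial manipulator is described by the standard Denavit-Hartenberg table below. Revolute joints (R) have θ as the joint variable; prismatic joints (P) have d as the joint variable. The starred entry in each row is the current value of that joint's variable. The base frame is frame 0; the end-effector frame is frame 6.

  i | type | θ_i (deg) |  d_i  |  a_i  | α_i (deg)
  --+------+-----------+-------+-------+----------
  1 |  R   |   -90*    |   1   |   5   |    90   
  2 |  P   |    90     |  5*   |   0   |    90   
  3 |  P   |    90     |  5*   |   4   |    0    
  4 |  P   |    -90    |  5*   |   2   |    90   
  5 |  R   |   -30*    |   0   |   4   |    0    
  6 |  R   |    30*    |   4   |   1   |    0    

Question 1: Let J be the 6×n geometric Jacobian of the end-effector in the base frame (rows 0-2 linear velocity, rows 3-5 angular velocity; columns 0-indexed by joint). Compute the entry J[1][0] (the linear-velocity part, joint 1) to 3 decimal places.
-5.000

axis z_0 = ẑ; lever o_n−o_0 = (-5.0000,-13.0000,7.4641)
cross product → J_v[:, 0] = (13.0000,-5.0000,0.0000)
J_ω[:, 0] = z_0
entry J[1][0] = -5.0000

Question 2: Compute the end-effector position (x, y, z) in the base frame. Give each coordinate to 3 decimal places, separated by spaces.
after link 1: o_1 = (0.0000, -5.0000, 1.0000)
after link 2: o_2 = (-5.0000, -5.0000, 1.0000)
after link 3: o_3 = (-9.0000, -10.0000, 1.0000)
after link 4: o_4 = (-9.0000, -15.0000, 3.0000)
after link 5: o_5 = (-9.0000, -13.0000, 6.4641)
after link 6: o_6 = (-5.0000, -13.0000, 7.4641)

-5.000 -13.000 7.464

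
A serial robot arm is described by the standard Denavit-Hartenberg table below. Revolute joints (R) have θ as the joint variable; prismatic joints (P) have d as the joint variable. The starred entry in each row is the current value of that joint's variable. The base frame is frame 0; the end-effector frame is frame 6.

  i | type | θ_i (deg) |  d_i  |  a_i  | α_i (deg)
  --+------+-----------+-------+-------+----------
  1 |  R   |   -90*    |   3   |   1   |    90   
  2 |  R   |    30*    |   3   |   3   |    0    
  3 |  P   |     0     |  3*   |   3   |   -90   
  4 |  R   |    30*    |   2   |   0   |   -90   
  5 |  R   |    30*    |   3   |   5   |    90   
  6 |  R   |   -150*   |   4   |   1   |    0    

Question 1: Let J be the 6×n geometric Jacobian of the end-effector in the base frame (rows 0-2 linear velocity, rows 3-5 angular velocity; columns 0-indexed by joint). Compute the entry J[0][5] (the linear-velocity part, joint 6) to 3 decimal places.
axis z_5 = (0.2500,0.0580,0.9665); lever o_n−o_5 = (0.1920,0.7946,4.0413)
cross product → J_v[:, 5] = (-0.5335,-0.8248,0.1875)
J_ω[:, 5] = z_5
entry J[0][5] = -0.5335

-0.533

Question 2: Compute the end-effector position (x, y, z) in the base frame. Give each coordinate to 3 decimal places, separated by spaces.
-1.045 -7.600 10.733

after link 1: o_1 = (0.0000, -1.0000, 3.0000)
after link 2: o_2 = (-3.0000, -3.5981, 4.5000)
after link 3: o_3 = (-6.0000, -6.1962, 6.0000)
after link 4: o_4 = (-6.0000, -5.1962, 7.7321)
after link 5: o_5 = (-1.2369, -8.3947, 6.6920)
after link 6: o_6 = (-1.0449, -7.6002, 10.7333)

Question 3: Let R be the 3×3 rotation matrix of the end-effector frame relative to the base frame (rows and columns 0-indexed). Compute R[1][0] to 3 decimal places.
0.562

End-effector x-axis (col 0 of R) = (-0.8080,0.5625,0.1752)
R[1][0] = 0.5625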